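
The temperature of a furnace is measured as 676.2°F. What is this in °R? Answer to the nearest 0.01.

In Celsius: (676.2 - 32) × 5/9 = 357.8889°C.
In Rankine: 357.8889 × 1.8 + 491.67 = 1135.87°R.

1135.87°R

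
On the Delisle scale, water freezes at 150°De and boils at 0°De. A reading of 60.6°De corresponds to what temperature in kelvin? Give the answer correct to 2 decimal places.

332.75 K

Linear interpolation between the fixed points: C = (60.6 - 150) × 100 / (0 - 150) = 59.6000°C.
Then 59.6000 + 273.15 = 332.75 K.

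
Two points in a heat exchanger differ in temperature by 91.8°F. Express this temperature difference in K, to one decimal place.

51.0 K

For a temperature interval the offset drops out; only the factor 5/9 applies.
91.8 × 5/9 = 51.0.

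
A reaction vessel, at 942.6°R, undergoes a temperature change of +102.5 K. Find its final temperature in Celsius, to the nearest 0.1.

353.0°C

Initial temperature in Celsius: (942.6 - 491.67) × 5/9 = 250.5167°C.
The 102.5 K change is an interval; Kelvin and Celsius degrees are the same size, so ΔC = +102.5°C.
Final Celsius temperature: 250.5167 + 102.5000 = 353.0167°C.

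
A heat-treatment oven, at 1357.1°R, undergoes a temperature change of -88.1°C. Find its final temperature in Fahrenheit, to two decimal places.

738.85°F

Initial temperature in Celsius: (1357.1 - 491.67) × 5/9 = 480.7944°C.
Final Celsius temperature: 480.7944 - 88.1000 = 392.6944°C.
In Fahrenheit: 392.6944 × 1.8 + 32 = 738.85°F.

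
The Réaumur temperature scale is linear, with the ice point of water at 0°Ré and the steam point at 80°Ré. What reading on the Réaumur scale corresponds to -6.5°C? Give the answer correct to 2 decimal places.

-5.20°Ré

Linearly onto the Réaumur scale: 0 + (-6.5000 / 100) × (80 - 0) = -5.20°Ré.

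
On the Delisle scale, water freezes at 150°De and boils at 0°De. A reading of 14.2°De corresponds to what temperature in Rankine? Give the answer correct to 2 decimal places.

Linear interpolation between the fixed points: C = (14.2 - 150) × 100 / (0 - 150) = 90.5333°C.
Then 90.5333 × 1.8 + 491.67 = 654.63°R.

654.63°R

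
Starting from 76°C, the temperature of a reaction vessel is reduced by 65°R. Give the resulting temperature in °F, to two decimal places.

The 65°R change is an interval, so only the factor 5/9 applies: -65 × 5/9 = -36.1111°C.
Final Celsius temperature: 76.0000 - 36.1111 = 39.8889°C.
In Fahrenheit: 39.8889 × 1.8 + 32 = 103.80°F.

103.80°F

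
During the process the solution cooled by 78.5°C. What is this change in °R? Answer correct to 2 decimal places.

Only the scale ratio 1.8 matters for a change in temperature.
78.5 × 1.8 = 141.30.

141.30°R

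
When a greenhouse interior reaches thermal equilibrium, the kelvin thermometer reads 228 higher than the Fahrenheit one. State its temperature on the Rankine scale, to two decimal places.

Let x be the Fahrenheit reading; then the kelvin reading is 5/9·x + 255.372.
(5/9·x + 255.372) - x = 228  ⇒  (-4/9)·x = -27.3722  ⇒  x = 61.5875°F.
In Celsius: (61.5875 - 32) × 5/9 = 16.4375°C.
In Rankine: 16.4375 × 1.8 + 491.67 = 521.26°R.

521.26°R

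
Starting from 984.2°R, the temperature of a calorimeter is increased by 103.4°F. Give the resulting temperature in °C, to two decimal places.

331.07°C

Initial temperature in Celsius: (984.2 - 491.67) × 5/9 = 273.6278°C.
The 103.4°F change is an interval, so only the factor 5/9 applies: +103.4 × 5/9 = +57.4444°C.
Final Celsius temperature: 273.6278 + 57.4444 = 331.0722°C.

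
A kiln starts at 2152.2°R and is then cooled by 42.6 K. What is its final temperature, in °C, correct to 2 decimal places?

879.92°C

Initial temperature in Celsius: (2152.2 - 491.67) × 5/9 = 922.5167°C.
The 42.6 K change is an interval; Kelvin and Celsius degrees are the same size, so ΔC = -42.6°C.
Final Celsius temperature: 922.5167 - 42.6000 = 879.9167°C.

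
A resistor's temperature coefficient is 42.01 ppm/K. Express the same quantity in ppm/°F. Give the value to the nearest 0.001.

23.339 ppm/°F

Since only a temperature interval is involved, the additive offset between the scales drops out.
A change of 1°F is a change of 5/9 K, so per °F the value is 42.01 × 5/9 = 23.339.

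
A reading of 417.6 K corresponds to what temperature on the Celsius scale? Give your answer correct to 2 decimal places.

In Celsius: 417.6 - 273.15 = 144.4500°C.

144.45°C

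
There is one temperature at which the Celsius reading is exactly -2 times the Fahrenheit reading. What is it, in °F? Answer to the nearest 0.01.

Let F be the Fahrenheit reading. The Celsius reading is C = 5/9·F - 17.7778.
Require C = -2·F: 5/9·F - 17.7778 = -2·F.
(23/9)·F = 17.7778  ⇒  F = 6.96.

6.96°F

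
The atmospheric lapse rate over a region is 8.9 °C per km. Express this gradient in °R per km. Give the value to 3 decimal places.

Since only a temperature interval is involved, the additive offset between the scales drops out.
A change of 1°C is a change of 1.8°R, so 8.9 × 1.8 = 16.020.

16.020 °R/km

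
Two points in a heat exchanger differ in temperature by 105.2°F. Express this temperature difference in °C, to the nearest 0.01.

For a temperature interval the offset drops out; only the factor 5/9 applies.
105.2 × 5/9 = 58.44.

58.44°C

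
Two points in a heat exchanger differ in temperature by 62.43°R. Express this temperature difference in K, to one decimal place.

An interval of 1°R corresponds to 5/9 K.
62.43 × 5/9 = 34.7.

34.7 K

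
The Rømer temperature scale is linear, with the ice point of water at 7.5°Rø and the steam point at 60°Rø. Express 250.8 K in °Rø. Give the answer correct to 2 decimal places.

-4.23°Rø

First in Celsius: 250.8 - 273.15 = -22.3500°C.
Linearly onto the Rømer scale: 7.5 + (-22.3500 / 100) × (60 - 7.5) = -4.23°Rø.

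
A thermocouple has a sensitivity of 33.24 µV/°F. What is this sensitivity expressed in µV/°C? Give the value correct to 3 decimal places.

59.832 µV/°C

Since only a temperature interval is involved, the additive offset between the scales drops out.
A change of 1°C is a change of 1.8°F, so per °C the value is 33.24 × 1.8 = 59.832.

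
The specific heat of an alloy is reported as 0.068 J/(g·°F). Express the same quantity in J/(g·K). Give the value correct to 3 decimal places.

Since only a temperature interval is involved, the additive offset between the scales drops out.
A change of 1 K is a change of 1.8°F, so per K the value is 0.068 × 1.8 = 0.122.

0.122 J/(g·K)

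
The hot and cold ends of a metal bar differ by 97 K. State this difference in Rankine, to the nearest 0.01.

For a temperature interval the offset drops out; only the factor 1.8 applies.
97 × 1.8 = 174.60.

174.60°R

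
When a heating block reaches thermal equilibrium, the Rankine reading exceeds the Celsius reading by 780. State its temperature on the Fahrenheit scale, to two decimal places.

680.74°F

Let x be the Celsius reading; then the Rankine reading is 1.8·x + 491.67.
(1.8·x + 491.67) - x = 780  ⇒  (0.8)·x = 288.33  ⇒  x = 360.4125°C.
In Fahrenheit: 360.4125 × 1.8 + 32 = 680.74°F.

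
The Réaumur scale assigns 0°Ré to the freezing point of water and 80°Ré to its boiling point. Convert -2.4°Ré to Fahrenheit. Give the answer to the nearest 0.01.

Linear interpolation between the fixed points: C = (-2.4 - 0) × 100 / (80 - 0) = -3.0000°C.
Then -3.0000 × 1.8 + 32 = 26.60°F.

26.60°F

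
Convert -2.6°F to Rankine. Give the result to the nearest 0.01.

In Celsius: (-2.6 - 32) × 5/9 = -19.2222°C.
In Rankine: -19.2222 × 1.8 + 491.67 = 457.07°R.

457.07°R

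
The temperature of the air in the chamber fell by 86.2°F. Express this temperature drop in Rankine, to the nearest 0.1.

Fahrenheit and Rankine degrees are the same size, so the interval is unchanged: 86.2.

86.2°R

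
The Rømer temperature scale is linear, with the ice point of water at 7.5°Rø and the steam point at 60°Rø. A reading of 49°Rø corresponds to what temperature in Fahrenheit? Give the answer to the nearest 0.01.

Linear interpolation between the fixed points: C = (49 - 7.5) × 100 / (60 - 7.5) = 79.0476°C.
Then 79.0476 × 1.8 + 32 = 174.29°F.

174.29°F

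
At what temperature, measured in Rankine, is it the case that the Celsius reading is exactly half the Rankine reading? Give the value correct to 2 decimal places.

4916.70°R

Let R be the Rankine reading. The Celsius reading is C = 5/9·R - 273.15.
Require C = 0.5·R: 5/9·R - 273.15 = 0.5·R.
(1/18)·R = 273.15  ⇒  R = 4916.70.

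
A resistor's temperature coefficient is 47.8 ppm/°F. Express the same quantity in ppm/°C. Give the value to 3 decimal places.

86.040 ppm/°C

The quantity depends on a temperature interval, so only the ratio of degree sizes applies; the offset between the scales is irrelevant.
A change of 1°C is a change of 1.8°F, so per °C the value is 47.8 × 1.8 = 86.040.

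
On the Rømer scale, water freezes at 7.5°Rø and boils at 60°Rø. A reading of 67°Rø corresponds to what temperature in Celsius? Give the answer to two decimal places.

113.33°C

Linear interpolation between the fixed points: C = (67 - 7.5) × 100 / (60 - 7.5) = 113.3333°C.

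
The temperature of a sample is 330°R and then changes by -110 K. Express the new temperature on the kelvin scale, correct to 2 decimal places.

Initial temperature in Celsius: (330 - 491.67) × 5/9 = -89.8167°C.
The 110 K change is an interval; Kelvin and Celsius degrees are the same size, so ΔC = -110°C.
Final Celsius temperature: -89.8167 - 110.0000 = -199.8167°C.
In kelvin: -199.8167 + 273.15 = 73.33 K.

73.33 K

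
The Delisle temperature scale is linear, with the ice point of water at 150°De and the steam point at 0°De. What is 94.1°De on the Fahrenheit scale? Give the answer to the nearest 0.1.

99.1°F

Linear interpolation between the fixed points: C = (94.1 - 150) × 100 / (0 - 150) = 37.2667°C.
Then 37.2667 × 1.8 + 32 = 99.1°F.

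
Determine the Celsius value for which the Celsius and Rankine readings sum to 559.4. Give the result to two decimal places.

Let C be the Celsius reading. The Rankine reading is R = 1.8·C + 491.67.
Require C + R = 559.4: (2.8)·C + 491.67 = 559.4.
C = (559.4 - 491.67) / (2.8) = 24.19.

24.19°C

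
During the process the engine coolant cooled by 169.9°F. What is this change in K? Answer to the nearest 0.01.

94.39 K

An interval of 1°F corresponds to 5/9 K.
169.9 × 5/9 = 94.39.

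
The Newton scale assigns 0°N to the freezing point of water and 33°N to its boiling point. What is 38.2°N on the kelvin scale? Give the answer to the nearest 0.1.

388.9 K

Linear interpolation between the fixed points: C = (38.2 - 0) × 100 / (33 - 0) = 115.7576°C.
Then 115.7576 + 273.15 = 388.9 K.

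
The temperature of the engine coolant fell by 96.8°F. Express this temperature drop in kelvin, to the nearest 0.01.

Only the scale ratio 5/9 matters for a change in temperature.
96.8 × 5/9 = 53.78.

53.78 K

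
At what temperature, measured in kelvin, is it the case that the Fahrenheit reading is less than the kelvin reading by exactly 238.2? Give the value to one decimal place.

Let K be the kelvin reading. The Fahrenheit reading is F = 1.8·K - 459.67.
Require F - K = -238.2: (0.8)·K - 459.67 = -238.2.
K = (-238.2 + 459.67) / (0.8) = 276.8.

276.8 K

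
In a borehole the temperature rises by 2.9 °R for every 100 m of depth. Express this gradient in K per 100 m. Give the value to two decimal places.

Since only a temperature interval is involved, the additive offset between the scales drops out.
A change of 1°R is a change of 5/9 K, so 2.9 × 5/9 = 1.61.

1.61 K/100 m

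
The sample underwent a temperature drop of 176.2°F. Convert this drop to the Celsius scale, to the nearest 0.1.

For a temperature interval the offset drops out; only the factor 5/9 applies.
176.2 × 5/9 = 97.9.

97.9°C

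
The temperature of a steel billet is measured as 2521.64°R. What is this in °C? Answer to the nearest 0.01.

1127.76°C

In Celsius: (2521.64 - 491.67) × 5/9 = 1127.7611°C.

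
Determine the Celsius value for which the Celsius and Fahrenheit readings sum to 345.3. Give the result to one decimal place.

Let C be the Celsius reading. The Fahrenheit reading is F = 1.8·C + 32.
Require C + F = 345.3: (2.8)·C + 32 = 345.3.
C = (345.3 - 32) / (2.8) = 111.9.

111.9°C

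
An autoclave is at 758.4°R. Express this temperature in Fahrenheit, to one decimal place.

298.7°F

In Celsius: (758.4 - 491.67) × 5/9 = 148.1833°C.
In Fahrenheit: 148.1833 × 1.8 + 32 = 298.7°F.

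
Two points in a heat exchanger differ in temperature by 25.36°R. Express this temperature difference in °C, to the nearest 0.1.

14.1°C

For a temperature interval the offset drops out; only the factor 5/9 applies.
25.36 × 5/9 = 14.1.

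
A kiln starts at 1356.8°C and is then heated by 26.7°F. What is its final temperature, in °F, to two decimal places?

2500.94°F

The 26.7°F change is an interval, so only the factor 5/9 applies: +26.7 × 5/9 = +14.8333°C.
Final Celsius temperature: 1356.8000 + 14.8333 = 1371.6333°C.
In Fahrenheit: 1371.6333 × 1.8 + 32 = 2500.94°F.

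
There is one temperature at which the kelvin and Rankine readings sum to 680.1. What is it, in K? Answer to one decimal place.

Let K be the kelvin reading. The Rankine reading is R = 1.8·K.
Require K + R = 680.1: (2.8)·K = 680.1.
K = (680.1) / (2.8) = 242.9.

242.9 K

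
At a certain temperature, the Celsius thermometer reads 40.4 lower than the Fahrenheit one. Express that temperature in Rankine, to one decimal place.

510.6°R

Let x be the Fahrenheit reading; then the Celsius reading is 5/9·x - 17.7778.
(5/9·x - 17.7778) - x = -40.4  ⇒  (-4/9)·x = -22.6222  ⇒  x = 50.9000°F.
In Celsius: (50.9 - 32) × 5/9 = 10.5000°C.
In Rankine: 10.5000 × 1.8 + 491.67 = 510.6°R.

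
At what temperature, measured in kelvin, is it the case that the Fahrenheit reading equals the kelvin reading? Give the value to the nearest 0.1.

Let K be the kelvin reading. The Fahrenheit reading is F = 1.8·K - 459.67.
Set F = K: 1.8·K - 459.67 = K.
(0.8)·K = 459.67  ⇒  K = 574.6.

574.6 K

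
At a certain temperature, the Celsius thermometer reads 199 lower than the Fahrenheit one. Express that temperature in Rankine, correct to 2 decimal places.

867.42°R

Let x be the Fahrenheit reading; then the Celsius reading is 5/9·x - 17.7778.
(5/9·x - 17.7778) - x = -199  ⇒  (-4/9)·x = -181.222  ⇒  x = 407.7500°F.
In Celsius: (407.75 - 32) × 5/9 = 208.7500°C.
In Rankine: 208.7500 × 1.8 + 491.67 = 867.42°R.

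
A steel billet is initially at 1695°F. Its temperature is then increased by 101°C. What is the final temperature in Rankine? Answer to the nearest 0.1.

Initial temperature in Celsius: (1695 - 32) × 5/9 = 923.8889°C.
Final Celsius temperature: 923.8889 + 101.0000 = 1024.8889°C.
In Rankine: 1024.8889 × 1.8 + 491.67 = 2336.5°R.

2336.5°R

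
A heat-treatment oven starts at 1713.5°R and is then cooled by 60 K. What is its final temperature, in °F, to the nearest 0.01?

Initial temperature in Celsius: (1713.5 - 491.67) × 5/9 = 678.7944°C.
The 60 K change is an interval; Kelvin and Celsius degrees are the same size, so ΔC = -60°C.
Final Celsius temperature: 678.7944 - 60.0000 = 618.7944°C.
In Fahrenheit: 618.7944 × 1.8 + 32 = 1145.83°F.

1145.83°F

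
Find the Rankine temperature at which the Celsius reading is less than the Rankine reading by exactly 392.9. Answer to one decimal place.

Let R be the Rankine reading. The Celsius reading is C = 5/9·R - 273.15.
Require C - R = -392.9: (-4/9)·R - 273.15 = -392.9.
R = (-392.9 + 273.15) / (-4/9) = 269.4.

269.4°R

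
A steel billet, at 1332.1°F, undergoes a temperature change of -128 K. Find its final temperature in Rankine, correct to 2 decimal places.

Initial temperature in Celsius: (1332.1 - 32) × 5/9 = 722.2778°C.
The 128 K change is an interval; Kelvin and Celsius degrees are the same size, so ΔC = -128°C.
Final Celsius temperature: 722.2778 - 128.0000 = 594.2778°C.
In Rankine: 594.2778 × 1.8 + 491.67 = 1561.37°R.

1561.37°R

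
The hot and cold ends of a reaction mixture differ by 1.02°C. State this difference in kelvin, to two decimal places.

Celsius and kelvin degrees are the same size, so the interval is unchanged: 1.02.

1.02 K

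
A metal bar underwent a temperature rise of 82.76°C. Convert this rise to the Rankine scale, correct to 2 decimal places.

148.97°R

Only the scale ratio 1.8 matters for a change in temperature.
82.76 × 1.8 = 148.97.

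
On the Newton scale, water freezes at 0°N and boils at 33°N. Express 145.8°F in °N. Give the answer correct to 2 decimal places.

20.86°N

First in Celsius: (145.8 - 32) × 5/9 = 63.2222°C.
Linearly onto the Newton scale: 0 + (63.2222 / 100) × (33 - 0) = 20.86°N.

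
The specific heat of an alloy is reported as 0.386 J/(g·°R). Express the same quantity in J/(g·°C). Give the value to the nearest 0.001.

The quantity depends on a temperature interval, so only the ratio of degree sizes applies; the offset between the scales is irrelevant.
A change of 1°C is a change of 1.8°R, so per °C the value is 0.386 × 1.8 = 0.695.

0.695 J/(g·°C)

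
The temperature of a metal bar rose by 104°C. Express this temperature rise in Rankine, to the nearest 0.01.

For a temperature interval the offset drops out; only the factor 1.8 applies.
104 × 1.8 = 187.20.

187.20°R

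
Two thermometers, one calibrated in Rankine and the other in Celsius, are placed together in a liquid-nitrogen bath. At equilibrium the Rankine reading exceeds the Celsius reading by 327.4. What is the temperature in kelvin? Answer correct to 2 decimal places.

67.81 K

Let x be the Rankine reading; then the Celsius reading is 5/9·x - 273.15.
(5/9·x - 273.15) - x = -327.4  ⇒  (-4/9)·x = -54.25  ⇒  x = 122.0625°R.
In Celsius: (122.0625 - 491.67) × 5/9 = -205.3375°C.
In kelvin: -205.3375 + 273.15 = 67.81 K.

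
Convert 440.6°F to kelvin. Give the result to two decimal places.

500.15 K

In Celsius: (440.6 - 32) × 5/9 = 227.0000°C.
In kelvin: 227.0000 + 273.15 = 500.15 K.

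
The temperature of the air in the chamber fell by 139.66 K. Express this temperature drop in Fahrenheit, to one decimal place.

An interval of 1 K corresponds to 1.8°F.
139.66 × 1.8 = 251.4.

251.4°F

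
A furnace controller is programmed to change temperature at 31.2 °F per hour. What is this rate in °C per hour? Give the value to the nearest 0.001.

17.333 °C/hour

The quantity depends on a temperature interval, so only the ratio of degree sizes applies; the offset between the scales is irrelevant.
A change of 1°F is a change of 5/9°C, so 31.2 × 5/9 = 17.333.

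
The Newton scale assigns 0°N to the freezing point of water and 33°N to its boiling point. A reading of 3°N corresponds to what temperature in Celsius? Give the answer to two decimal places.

Linear interpolation between the fixed points: C = (3 - 0) × 100 / (33 - 0) = 9.0909°C.

9.09°C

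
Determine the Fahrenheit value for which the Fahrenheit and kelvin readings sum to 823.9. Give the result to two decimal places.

365.48°F

Let F be the Fahrenheit reading. The kelvin reading is K = 5/9·F + 255.372.
Require F + K = 823.9: (14/9)·F + 255.372 = 823.9.
F = (823.9 - 255.372) / (14/9) = 365.48.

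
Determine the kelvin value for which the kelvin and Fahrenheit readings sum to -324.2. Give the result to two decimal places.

Let K be the kelvin reading. The Fahrenheit reading is F = 1.8·K - 459.67.
Require K + F = -324.2: (2.8)·K - 459.67 = -324.2.
K = (-324.2 + 459.67) / (2.8) = 48.38.

48.38 K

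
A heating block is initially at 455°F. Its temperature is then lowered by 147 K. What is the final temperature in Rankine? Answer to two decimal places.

650.07°R

Initial temperature in Celsius: (455 - 32) × 5/9 = 235.0000°C.
The 147 K change is an interval; Kelvin and Celsius degrees are the same size, so ΔC = -147°C.
Final Celsius temperature: 235.0000 - 147.0000 = 88.0000°C.
In Rankine: 88.0000 × 1.8 + 491.67 = 650.07°R.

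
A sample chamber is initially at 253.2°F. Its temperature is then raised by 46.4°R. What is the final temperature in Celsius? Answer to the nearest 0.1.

Initial temperature in Celsius: (253.2 - 32) × 5/9 = 122.8889°C.
The 46.4°R change is an interval, so only the factor 5/9 applies: +46.4 × 5/9 = +25.7778°C.
Final Celsius temperature: 122.8889 + 25.7778 = 148.6667°C.

148.7°C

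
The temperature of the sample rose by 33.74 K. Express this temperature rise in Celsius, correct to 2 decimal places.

Kelvin and Celsius degrees are the same size, so the interval is unchanged: 33.74.

33.74°C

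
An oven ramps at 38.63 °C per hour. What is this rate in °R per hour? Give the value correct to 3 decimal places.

69.534 °R/hour

Since only a temperature interval is involved, the additive offset between the scales drops out.
A change of 1°C is a change of 1.8°R, so 38.63 × 1.8 = 69.534.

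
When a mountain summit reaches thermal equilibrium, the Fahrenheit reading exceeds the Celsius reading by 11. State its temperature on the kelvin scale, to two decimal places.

246.90 K

Let x be the Fahrenheit reading; then the Celsius reading is 5/9·x - 17.7778.
(5/9·x - 17.7778) - x = -11  ⇒  (-4/9)·x = 61/9  ⇒  x = -15.2500°F.
In Celsius: (-15.25 - 32) × 5/9 = -26.2500°C.
In kelvin: -26.2500 + 273.15 = 246.90 K.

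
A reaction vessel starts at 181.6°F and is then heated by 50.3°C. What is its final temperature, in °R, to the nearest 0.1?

Initial temperature in Celsius: (181.6 - 32) × 5/9 = 83.1111°C.
Final Celsius temperature: 83.1111 + 50.3000 = 133.4111°C.
In Rankine: 133.4111 × 1.8 + 491.67 = 731.8°R.

731.8°R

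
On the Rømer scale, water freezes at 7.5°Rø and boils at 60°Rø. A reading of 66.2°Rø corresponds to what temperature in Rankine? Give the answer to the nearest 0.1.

Linear interpolation between the fixed points: C = (66.2 - 7.5) × 100 / (60 - 7.5) = 111.8095°C.
Then 111.8095 × 1.8 + 491.67 = 692.9°R.

692.9°R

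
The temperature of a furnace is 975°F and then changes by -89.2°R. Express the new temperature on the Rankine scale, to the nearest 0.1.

Initial temperature in Celsius: (975 - 32) × 5/9 = 523.8889°C.
The 89.2°R change is an interval, so only the factor 5/9 applies: -89.2 × 5/9 = -49.5556°C.
Final Celsius temperature: 523.8889 - 49.5556 = 474.3333°C.
In Rankine: 474.3333 × 1.8 + 491.67 = 1345.5°R.

1345.5°R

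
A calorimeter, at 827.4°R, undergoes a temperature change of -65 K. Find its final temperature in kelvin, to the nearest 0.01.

Initial temperature in Celsius: (827.4 - 491.67) × 5/9 = 186.5167°C.
The 65 K change is an interval; Kelvin and Celsius degrees are the same size, so ΔC = -65°C.
Final Celsius temperature: 186.5167 - 65.0000 = 121.5167°C.
In kelvin: 121.5167 + 273.15 = 394.67 K.

394.67 K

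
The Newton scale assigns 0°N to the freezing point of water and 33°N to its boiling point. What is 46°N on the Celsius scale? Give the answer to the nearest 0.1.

139.4°C

Linear interpolation between the fixed points: C = (46 - 0) × 100 / (33 - 0) = 139.3939°C.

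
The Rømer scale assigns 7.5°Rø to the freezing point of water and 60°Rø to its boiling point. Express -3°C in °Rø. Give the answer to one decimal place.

Linearly onto the Rømer scale: 7.5 + (-3.0000 / 100) × (60 - 7.5) = 5.9°Rø.

5.9°Rø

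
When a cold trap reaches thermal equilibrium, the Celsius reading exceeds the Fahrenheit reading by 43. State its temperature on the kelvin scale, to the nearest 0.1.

Let x be the Fahrenheit reading; then the Celsius reading is 5/9·x - 17.7778.
(5/9·x - 17.7778) - x = 43  ⇒  (-4/9)·x = 60.7778  ⇒  x = -136.7500°F.
In Celsius: (-136.75 - 32) × 5/9 = -93.7500°C.
In kelvin: -93.7500 + 273.15 = 179.4 K.

179.4 K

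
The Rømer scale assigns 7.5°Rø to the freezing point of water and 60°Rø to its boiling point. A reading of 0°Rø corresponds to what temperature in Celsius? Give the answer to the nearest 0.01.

-14.29°C

Linear interpolation between the fixed points: C = (0 - 7.5) × 100 / (60 - 7.5) = -14.2857°C.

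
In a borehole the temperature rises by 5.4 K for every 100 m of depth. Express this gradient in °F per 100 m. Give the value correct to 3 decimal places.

The quantity depends on a temperature interval, so only the ratio of degree sizes applies; the offset between the scales is irrelevant.
A change of 1 K is a change of 1.8°F, so 5.4 × 1.8 = 9.720.

9.720 °F/100 m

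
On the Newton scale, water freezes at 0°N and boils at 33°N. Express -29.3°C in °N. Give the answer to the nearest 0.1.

Linearly onto the Newton scale: 0 + (-29.3000 / 100) × (33 - 0) = -9.7°N.

-9.7°N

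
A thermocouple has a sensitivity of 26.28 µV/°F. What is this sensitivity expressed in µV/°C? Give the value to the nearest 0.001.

47.304 µV/°C

Since only a temperature interval is involved, the additive offset between the scales drops out.
A change of 1°C is a change of 1.8°F, so per °C the value is 26.28 × 1.8 = 47.304.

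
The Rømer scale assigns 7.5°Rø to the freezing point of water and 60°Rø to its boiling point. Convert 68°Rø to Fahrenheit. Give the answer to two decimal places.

Linear interpolation between the fixed points: C = (68 - 7.5) × 100 / (60 - 7.5) = 115.2381°C.
Then 115.2381 × 1.8 + 32 = 239.43°F.

239.43°F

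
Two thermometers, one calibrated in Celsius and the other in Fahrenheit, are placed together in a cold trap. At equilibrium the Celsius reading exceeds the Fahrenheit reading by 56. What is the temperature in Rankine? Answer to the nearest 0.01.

293.67°R

Let x be the Celsius reading; then the Fahrenheit reading is 1.8·x + 32.
(1.8·x + 32) - x = -56  ⇒  (0.8)·x = -88  ⇒  x = -110.0000°C.
In Rankine: -110.0000 × 1.8 + 491.67 = 293.67°R.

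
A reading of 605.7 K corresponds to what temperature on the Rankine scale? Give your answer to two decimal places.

1090.26°R

In Celsius: 605.7 - 273.15 = 332.5500°C.
In Rankine: 332.5500 × 1.8 + 491.67 = 1090.26°R.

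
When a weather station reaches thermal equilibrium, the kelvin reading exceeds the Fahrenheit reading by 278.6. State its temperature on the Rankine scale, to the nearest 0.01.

Let x be the Fahrenheit reading; then the kelvin reading is 5/9·x + 255.372.
(5/9·x + 255.372) - x = 278.6  ⇒  (-4/9)·x = 23.2278  ⇒  x = -52.2625°F.
In Celsius: (-52.2625 - 32) × 5/9 = -46.8125°C.
In Rankine: -46.8125 × 1.8 + 491.67 = 407.41°R.

407.41°R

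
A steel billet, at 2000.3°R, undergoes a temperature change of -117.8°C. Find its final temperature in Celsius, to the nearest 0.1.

Initial temperature in Celsius: (2000.3 - 491.67) × 5/9 = 838.1278°C.
Final Celsius temperature: 838.1278 - 117.8000 = 720.3278°C.

720.3°C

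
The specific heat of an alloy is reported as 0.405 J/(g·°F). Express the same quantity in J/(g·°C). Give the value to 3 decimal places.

0.729 J/(g·°C)

The quantity depends on a temperature interval, so only the ratio of degree sizes applies; the offset between the scales is irrelevant.
A change of 1°C is a change of 1.8°F, so per °C the value is 0.405 × 1.8 = 0.729.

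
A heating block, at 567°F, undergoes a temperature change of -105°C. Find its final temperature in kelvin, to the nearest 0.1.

465.4 K

Initial temperature in Celsius: (567 - 32) × 5/9 = 297.2222°C.
Final Celsius temperature: 297.2222 - 105.0000 = 192.2222°C.
In kelvin: 192.2222 + 273.15 = 465.4 K.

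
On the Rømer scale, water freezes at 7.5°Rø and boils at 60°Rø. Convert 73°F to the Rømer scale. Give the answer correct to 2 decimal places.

19.46°Rø

First in Celsius: (73 - 32) × 5/9 = 22.7778°C.
Linearly onto the Rømer scale: 7.5 + (22.7778 / 100) × (60 - 7.5) = 19.46°Rø.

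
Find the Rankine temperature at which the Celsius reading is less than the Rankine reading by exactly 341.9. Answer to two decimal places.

Let R be the Rankine reading. The Celsius reading is C = 5/9·R - 273.15.
Require C - R = -341.9: (-4/9)·R - 273.15 = -341.9.
R = (-341.9 + 273.15) / (-4/9) = 154.69.

154.69°R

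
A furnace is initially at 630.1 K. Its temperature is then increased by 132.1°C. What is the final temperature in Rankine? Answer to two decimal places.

Initial temperature in Celsius: 630.1 - 273.15 = 356.9500°C.
Final Celsius temperature: 356.9500 + 132.1000 = 489.0500°C.
In Rankine: 489.0500 × 1.8 + 491.67 = 1371.96°R.

1371.96°R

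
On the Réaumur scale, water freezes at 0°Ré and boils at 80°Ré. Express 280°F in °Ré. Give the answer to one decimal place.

First in Celsius: (280 - 32) × 5/9 = 137.7778°C.
Linearly onto the Réaumur scale: 0 + (137.7778 / 100) × (80 - 0) = 110.2°Ré.

110.2°Ré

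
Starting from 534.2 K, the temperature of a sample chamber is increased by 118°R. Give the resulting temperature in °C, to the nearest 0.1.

326.6°C

Initial temperature in Celsius: 534.2 - 273.15 = 261.0500°C.
The 118°R change is an interval, so only the factor 5/9 applies: +118 × 5/9 = +65.5556°C.
Final Celsius temperature: 261.0500 + 65.5556 = 326.6056°C.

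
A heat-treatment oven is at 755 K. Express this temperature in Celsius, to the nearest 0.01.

In Celsius: 755 - 273.15 = 481.8500°C.

481.85°C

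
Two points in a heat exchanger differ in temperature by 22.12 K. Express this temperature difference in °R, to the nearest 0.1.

For a temperature interval the offset drops out; only the factor 1.8 applies.
22.12 × 1.8 = 39.8.

39.8°R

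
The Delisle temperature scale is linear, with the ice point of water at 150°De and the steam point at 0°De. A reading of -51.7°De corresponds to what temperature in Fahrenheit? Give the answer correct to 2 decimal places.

274.04°F

Linear interpolation between the fixed points: C = (-51.7 - 150) × 100 / (0 - 150) = 134.4667°C.
Then 134.4667 × 1.8 + 32 = 274.04°F.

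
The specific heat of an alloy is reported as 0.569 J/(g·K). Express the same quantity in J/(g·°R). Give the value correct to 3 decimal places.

The quantity depends on a temperature interval, so only the ratio of degree sizes applies; the offset between the scales is irrelevant.
A change of 1°R is a change of 5/9 K, so per °R the value is 0.569 × 5/9 = 0.316.

0.316 J/(g·°R)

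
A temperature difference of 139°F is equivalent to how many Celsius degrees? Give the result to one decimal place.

Only the scale ratio 5/9 matters for a change in temperature.
139 × 5/9 = 77.2.

77.2°C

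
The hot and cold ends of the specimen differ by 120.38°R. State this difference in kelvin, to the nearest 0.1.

Only the scale ratio 5/9 matters for a change in temperature.
120.38 × 5/9 = 66.9.

66.9 K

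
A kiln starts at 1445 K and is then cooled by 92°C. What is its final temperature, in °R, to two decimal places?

Initial temperature in Celsius: 1445 - 273.15 = 1171.8500°C.
Final Celsius temperature: 1171.8500 - 92.0000 = 1079.8500°C.
In Rankine: 1079.8500 × 1.8 + 491.67 = 2435.40°R.

2435.40°R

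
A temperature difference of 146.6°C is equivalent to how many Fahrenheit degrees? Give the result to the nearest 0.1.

263.9°F

For a temperature interval the offset drops out; only the factor 1.8 applies.
146.6 × 1.8 = 263.9.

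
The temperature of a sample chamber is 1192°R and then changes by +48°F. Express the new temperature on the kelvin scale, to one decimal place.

688.9 K

Initial temperature in Celsius: (1192 - 491.67) × 5/9 = 389.0722°C.
The 48°F change is an interval, so only the factor 5/9 applies: +48 × 5/9 = +26.6667°C.
Final Celsius temperature: 389.0722 + 26.6667 = 415.7389°C.
In kelvin: 415.7389 + 273.15 = 688.9 K.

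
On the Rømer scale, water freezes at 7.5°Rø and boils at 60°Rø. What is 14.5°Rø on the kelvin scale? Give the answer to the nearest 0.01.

Linear interpolation between the fixed points: C = (14.5 - 7.5) × 100 / (60 - 7.5) = 13.3333°C.
Then 13.3333 + 273.15 = 286.48 K.

286.48 K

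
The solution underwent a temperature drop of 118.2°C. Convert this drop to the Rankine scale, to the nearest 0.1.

For a temperature interval the offset drops out; only the factor 1.8 applies.
118.2 × 1.8 = 212.8.

212.8°R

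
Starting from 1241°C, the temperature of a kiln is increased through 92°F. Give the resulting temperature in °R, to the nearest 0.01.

2817.47°R

The 92°F change is an interval, so only the factor 5/9 applies: +92 × 5/9 = +51.1111°C.
Final Celsius temperature: 1241.0000 + 51.1111 = 1292.1111°C.
In Rankine: 1292.1111 × 1.8 + 491.67 = 2817.47°R.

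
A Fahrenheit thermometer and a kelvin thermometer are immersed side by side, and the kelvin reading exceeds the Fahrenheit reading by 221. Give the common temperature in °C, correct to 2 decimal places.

25.19°C

Let x be the Fahrenheit reading; then the kelvin reading is 5/9·x + 255.372.
(5/9·x + 255.372) - x = 221  ⇒  (-4/9)·x = -34.3722  ⇒  x = 77.3375°F.
In Celsius: (77.3375 - 32) × 5/9 = 25.19°C.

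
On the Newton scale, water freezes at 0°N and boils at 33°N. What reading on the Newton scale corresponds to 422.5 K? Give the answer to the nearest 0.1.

First in Celsius: 422.5 - 273.15 = 149.3500°C.
Linearly onto the Newton scale: 0 + (149.3500 / 100) × (33 - 0) = 49.3°N.

49.3°N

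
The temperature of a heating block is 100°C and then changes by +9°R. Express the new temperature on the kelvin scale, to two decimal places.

The 9°R change is an interval, so only the factor 5/9 applies: +9 × 5/9 = +5.0000°C.
Final Celsius temperature: 100.0000 + 5.0000 = 105.0000°C.
In kelvin: 105.0000 + 273.15 = 378.15 K.

378.15 K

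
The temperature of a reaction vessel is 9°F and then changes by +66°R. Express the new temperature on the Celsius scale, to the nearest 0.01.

23.89°C

Initial temperature in Celsius: (9 - 32) × 5/9 = -12.7778°C.
The 66°R change is an interval, so only the factor 5/9 applies: +66 × 5/9 = +36.6667°C.
Final Celsius temperature: -12.7778 + 36.6667 = 23.8889°C.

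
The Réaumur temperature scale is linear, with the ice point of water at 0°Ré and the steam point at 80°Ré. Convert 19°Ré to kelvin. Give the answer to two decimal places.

296.90 K

Linear interpolation between the fixed points: C = (19 - 0) × 100 / (80 - 0) = 23.7500°C.
Then 23.7500 + 273.15 = 296.90 K.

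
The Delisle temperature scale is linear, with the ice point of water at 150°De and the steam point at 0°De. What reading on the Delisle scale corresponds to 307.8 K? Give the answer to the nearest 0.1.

First in Celsius: 307.8 - 273.15 = 34.6500°C.
Linearly onto the Delisle scale: 150 + (34.6500 / 100) × (0 - 150) = 98.0°De.

98.0°De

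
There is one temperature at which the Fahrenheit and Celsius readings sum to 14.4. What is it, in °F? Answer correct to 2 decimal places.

20.69°F

Let F be the Fahrenheit reading. The Celsius reading is C = 5/9·F - 17.7778.
Require F + C = 14.4: (14/9)·F - 17.7778 = 14.4.
F = (14.4 + 17.7778) / (14/9) = 20.69.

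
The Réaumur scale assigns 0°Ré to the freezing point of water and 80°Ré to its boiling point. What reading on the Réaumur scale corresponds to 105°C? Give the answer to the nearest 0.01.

Linearly onto the Réaumur scale: 0 + (105.0000 / 100) × (80 - 0) = 84.00°Ré.

84.00°Ré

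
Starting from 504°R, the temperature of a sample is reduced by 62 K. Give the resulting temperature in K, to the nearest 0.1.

218.0 K

Initial temperature in Celsius: (504 - 491.67) × 5/9 = 6.8500°C.
The 62 K change is an interval; Kelvin and Celsius degrees are the same size, so ΔC = -62°C.
Final Celsius temperature: 6.8500 - 62.0000 = -55.1500°C.
In kelvin: -55.1500 + 273.15 = 218.0 K.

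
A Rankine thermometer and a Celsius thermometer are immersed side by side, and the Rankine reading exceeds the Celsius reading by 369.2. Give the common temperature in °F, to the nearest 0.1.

-243.6°F

Let x be the Rankine reading; then the Celsius reading is 5/9·x - 273.15.
(5/9·x - 273.15) - x = -369.2  ⇒  (-4/9)·x = -96.05  ⇒  x = 216.1125°R.
In Celsius: (216.1125 - 491.67) × 5/9 = -153.0875°C.
In Fahrenheit: -153.0875 × 1.8 + 32 = -243.6°F.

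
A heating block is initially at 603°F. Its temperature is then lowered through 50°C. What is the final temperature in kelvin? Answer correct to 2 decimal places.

Initial temperature in Celsius: (603 - 32) × 5/9 = 317.2222°C.
Final Celsius temperature: 317.2222 - 50.0000 = 267.2222°C.
In kelvin: 267.2222 + 273.15 = 540.37 K.

540.37 K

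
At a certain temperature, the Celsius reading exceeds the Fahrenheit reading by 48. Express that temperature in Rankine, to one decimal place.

311.7°R

Let x be the Fahrenheit reading; then the Celsius reading is 5/9·x - 17.7778.
(5/9·x - 17.7778) - x = 48  ⇒  (-4/9)·x = 65.7778  ⇒  x = -148.0000°F.
In Celsius: (-148 - 32) × 5/9 = -100.0000°C.
In Rankine: -100.0000 × 1.8 + 491.67 = 311.7°R.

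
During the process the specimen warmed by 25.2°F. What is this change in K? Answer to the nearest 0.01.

Only the scale ratio 5/9 matters for a change in temperature.
25.2 × 5/9 = 14.00.

14.00 K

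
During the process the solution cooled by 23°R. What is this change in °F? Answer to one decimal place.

Rankine and Fahrenheit degrees are the same size, so the interval is unchanged: 23.0.

23.0°F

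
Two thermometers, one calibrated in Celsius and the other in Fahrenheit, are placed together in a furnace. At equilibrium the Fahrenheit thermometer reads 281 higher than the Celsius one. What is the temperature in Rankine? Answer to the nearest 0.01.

1051.92°R

Let x be the Celsius reading; then the Fahrenheit reading is 1.8·x + 32.
(1.8·x + 32) - x = 281  ⇒  (0.8)·x = 249  ⇒  x = 311.2500°C.
In Rankine: 311.2500 × 1.8 + 491.67 = 1051.92°R.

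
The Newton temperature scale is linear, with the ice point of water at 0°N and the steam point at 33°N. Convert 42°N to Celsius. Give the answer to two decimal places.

Linear interpolation between the fixed points: C = (42 - 0) × 100 / (33 - 0) = 127.2727°C.

127.27°C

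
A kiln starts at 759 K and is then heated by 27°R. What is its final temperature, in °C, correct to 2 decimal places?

500.85°C

Initial temperature in Celsius: 759 - 273.15 = 485.8500°C.
The 27°R change is an interval, so only the factor 5/9 applies: +27 × 5/9 = +15.0000°C.
Final Celsius temperature: 485.8500 + 15.0000 = 500.8500°C.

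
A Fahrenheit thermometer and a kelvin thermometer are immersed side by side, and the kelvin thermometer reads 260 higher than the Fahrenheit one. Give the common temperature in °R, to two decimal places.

449.26°R

Let x be the Fahrenheit reading; then the kelvin reading is 5/9·x + 255.372.
(5/9·x + 255.372) - x = 260  ⇒  (-4/9)·x = 4.62778  ⇒  x = -10.4125°F.
In Celsius: (-10.4125 - 32) × 5/9 = -23.5625°C.
In Rankine: -23.5625 × 1.8 + 491.67 = 449.26°R.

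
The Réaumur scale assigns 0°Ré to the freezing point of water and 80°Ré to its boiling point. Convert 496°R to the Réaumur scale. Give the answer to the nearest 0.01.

1.92°Ré

First in Celsius: (496 - 491.67) × 5/9 = 2.4056°C.
Linearly onto the Réaumur scale: 0 + (2.4056 / 100) × (80 - 0) = 1.92°Ré.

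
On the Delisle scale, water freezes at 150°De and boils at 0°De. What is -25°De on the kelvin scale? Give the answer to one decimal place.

Linear interpolation between the fixed points: C = (-25 - 150) × 100 / (0 - 150) = 116.6667°C.
Then 116.6667 + 273.15 = 389.8 K.

389.8 K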